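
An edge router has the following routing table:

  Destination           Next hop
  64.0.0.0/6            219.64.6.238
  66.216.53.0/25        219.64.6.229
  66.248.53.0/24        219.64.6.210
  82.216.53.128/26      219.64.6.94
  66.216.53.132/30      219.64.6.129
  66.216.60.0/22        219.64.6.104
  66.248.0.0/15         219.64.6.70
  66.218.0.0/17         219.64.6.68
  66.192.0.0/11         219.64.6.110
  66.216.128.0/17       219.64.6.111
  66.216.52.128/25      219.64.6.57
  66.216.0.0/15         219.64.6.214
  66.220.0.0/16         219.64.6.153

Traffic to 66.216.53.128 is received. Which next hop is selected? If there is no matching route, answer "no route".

Routes whose prefix contains 66.216.53.128:
  64.0.0.0/6 (64.0.0.0 - 67.255.255.255) -> 219.64.6.238
  66.192.0.0/11 (66.192.0.0 - 66.223.255.255) -> 219.64.6.110
  66.216.0.0/15 (66.216.0.0 - 66.217.255.255) -> 219.64.6.214
More-specific entries that do NOT match:
  66.216.53.132/30 (66.216.53.132 - 66.216.53.135) does not contain 66.216.53.128
  82.216.53.128/26 (82.216.53.128 - 82.216.53.191) does not contain 66.216.53.128
  66.216.53.0/25 (66.216.53.0 - 66.216.53.127) does not contain 66.216.53.128
  66.216.52.128/25 (66.216.52.128 - 66.216.52.255) does not contain 66.216.53.128
  66.248.53.0/24 (66.248.53.0 - 66.248.53.255) does not contain 66.216.53.128
  66.216.60.0/22 (66.216.60.0 - 66.216.63.255) does not contain 66.216.53.128
  66.218.0.0/17 (66.218.0.0 - 66.218.127.255) does not contain 66.216.53.128
  66.216.128.0/17 (66.216.128.0 - 66.216.255.255) does not contain 66.216.53.128
  66.220.0.0/16 (66.220.0.0 - 66.220.255.255) does not contain 66.216.53.128
Longest matching prefix is /15 -> next hop 219.64.6.214.

219.64.6.214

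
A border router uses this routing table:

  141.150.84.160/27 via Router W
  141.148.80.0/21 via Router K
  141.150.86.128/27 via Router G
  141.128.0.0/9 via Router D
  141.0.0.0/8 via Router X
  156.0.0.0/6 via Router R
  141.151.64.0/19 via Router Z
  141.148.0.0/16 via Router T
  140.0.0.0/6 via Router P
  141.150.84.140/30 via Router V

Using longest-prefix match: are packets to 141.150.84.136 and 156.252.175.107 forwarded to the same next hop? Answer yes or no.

141.150.84.136: longest match 141.128.0.0/9 -> Router D
156.252.175.107: longest match 156.0.0.0/6 -> Router R

no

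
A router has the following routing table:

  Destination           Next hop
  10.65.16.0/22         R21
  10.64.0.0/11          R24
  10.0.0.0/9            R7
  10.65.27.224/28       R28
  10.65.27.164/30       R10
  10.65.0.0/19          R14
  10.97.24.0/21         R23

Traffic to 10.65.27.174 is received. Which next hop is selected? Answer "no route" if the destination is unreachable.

Routes whose prefix contains 10.65.27.174:
  10.0.0.0/9 (10.0.0.0 - 10.127.255.255) -> R7
  10.64.0.0/11 (10.64.0.0 - 10.95.255.255) -> R24
  10.65.0.0/19 (10.65.0.0 - 10.65.31.255) -> R14
More-specific entries that do NOT match:
  10.65.27.164/30 (10.65.27.164 - 10.65.27.167) does not contain 10.65.27.174
  10.65.27.224/28 (10.65.27.224 - 10.65.27.239) does not contain 10.65.27.174
  10.65.16.0/22 (10.65.16.0 - 10.65.19.255) does not contain 10.65.27.174
  10.97.24.0/21 (10.97.24.0 - 10.97.31.255) does not contain 10.65.27.174
Longest matching prefix is /19 -> next hop R14.

R14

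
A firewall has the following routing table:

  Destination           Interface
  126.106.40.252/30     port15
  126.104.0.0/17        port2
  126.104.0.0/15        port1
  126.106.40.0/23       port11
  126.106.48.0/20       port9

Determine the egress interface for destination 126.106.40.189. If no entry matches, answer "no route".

Routes whose prefix contains 126.106.40.189:
  126.106.40.0/23 (126.106.40.0 - 126.106.41.255) -> port11
More-specific entries that do NOT match:
  126.106.40.252/30 (126.106.40.252 - 126.106.40.255) does not contain 126.106.40.189
Longest matching prefix is /23 -> interface port11.

port11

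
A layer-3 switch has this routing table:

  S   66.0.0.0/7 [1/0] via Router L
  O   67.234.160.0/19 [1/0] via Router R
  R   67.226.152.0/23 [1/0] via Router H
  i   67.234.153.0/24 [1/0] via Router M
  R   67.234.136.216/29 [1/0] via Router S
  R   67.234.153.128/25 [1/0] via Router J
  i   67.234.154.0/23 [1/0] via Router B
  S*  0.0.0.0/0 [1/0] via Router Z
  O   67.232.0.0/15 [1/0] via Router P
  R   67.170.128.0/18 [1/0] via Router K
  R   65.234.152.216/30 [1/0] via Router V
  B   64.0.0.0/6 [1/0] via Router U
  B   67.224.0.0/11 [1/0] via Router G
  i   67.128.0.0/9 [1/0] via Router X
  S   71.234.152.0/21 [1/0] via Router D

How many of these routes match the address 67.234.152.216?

Prefixes containing 67.234.152.216:
  0.0.0.0/0 (default, matches everything)
  64.0.0.0/6 (64.0.0.0 - 67.255.255.255)
  66.0.0.0/7 (66.0.0.0 - 67.255.255.255)
  67.128.0.0/9 (67.128.0.0 - 67.255.255.255)
  67.224.0.0/11 (67.224.0.0 - 67.255.255.255)
Total matching entries: 5.

5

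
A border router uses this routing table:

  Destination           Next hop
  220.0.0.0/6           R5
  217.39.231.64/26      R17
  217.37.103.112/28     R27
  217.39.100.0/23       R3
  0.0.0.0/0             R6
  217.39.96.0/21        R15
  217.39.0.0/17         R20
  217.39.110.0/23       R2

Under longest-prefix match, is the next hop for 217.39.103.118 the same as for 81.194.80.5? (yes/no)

no

217.39.103.118: longest match 217.39.96.0/21 -> R15
81.194.80.5: longest match 0.0.0.0/0 -> R6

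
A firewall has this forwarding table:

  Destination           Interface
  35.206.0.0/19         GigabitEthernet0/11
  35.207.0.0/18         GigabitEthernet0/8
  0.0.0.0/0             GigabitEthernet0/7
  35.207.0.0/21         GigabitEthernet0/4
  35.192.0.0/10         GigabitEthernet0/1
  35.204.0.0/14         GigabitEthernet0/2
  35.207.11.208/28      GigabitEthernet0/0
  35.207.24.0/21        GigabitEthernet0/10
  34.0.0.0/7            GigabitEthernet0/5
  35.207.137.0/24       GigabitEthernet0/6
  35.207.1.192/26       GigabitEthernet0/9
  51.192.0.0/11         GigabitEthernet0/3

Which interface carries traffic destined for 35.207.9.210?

Routes whose prefix contains 35.207.9.210:
  0.0.0.0/0 (default, matches everything) -> GigabitEthernet0/7
  34.0.0.0/7 (34.0.0.0 - 35.255.255.255) -> GigabitEthernet0/5
  35.192.0.0/10 (35.192.0.0 - 35.255.255.255) -> GigabitEthernet0/1
  35.204.0.0/14 (35.204.0.0 - 35.207.255.255) -> GigabitEthernet0/2
  35.207.0.0/18 (35.207.0.0 - 35.207.63.255) -> GigabitEthernet0/8
More-specific entries that do NOT match:
  35.207.11.208/28 (35.207.11.208 - 35.207.11.223) does not contain 35.207.9.210
  35.207.1.192/26 (35.207.1.192 - 35.207.1.255) does not contain 35.207.9.210
  35.207.137.0/24 (35.207.137.0 - 35.207.137.255) does not contain 35.207.9.210
  35.207.0.0/21 (35.207.0.0 - 35.207.7.255) does not contain 35.207.9.210
  35.207.24.0/21 (35.207.24.0 - 35.207.31.255) does not contain 35.207.9.210
  35.206.0.0/19 (35.206.0.0 - 35.206.31.255) does not contain 35.207.9.210
Longest matching prefix is /18 -> interface GigabitEthernet0/8.

GigabitEthernet0/8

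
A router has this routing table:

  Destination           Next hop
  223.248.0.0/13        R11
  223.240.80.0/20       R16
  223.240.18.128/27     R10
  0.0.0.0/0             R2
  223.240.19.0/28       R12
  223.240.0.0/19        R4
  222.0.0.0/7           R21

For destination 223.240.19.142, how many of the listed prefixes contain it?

3

Prefixes containing 223.240.19.142:
  0.0.0.0/0 (default, matches everything)
  222.0.0.0/7 (222.0.0.0 - 223.255.255.255)
  223.240.0.0/19 (223.240.0.0 - 223.240.31.255)
Total matching entries: 3.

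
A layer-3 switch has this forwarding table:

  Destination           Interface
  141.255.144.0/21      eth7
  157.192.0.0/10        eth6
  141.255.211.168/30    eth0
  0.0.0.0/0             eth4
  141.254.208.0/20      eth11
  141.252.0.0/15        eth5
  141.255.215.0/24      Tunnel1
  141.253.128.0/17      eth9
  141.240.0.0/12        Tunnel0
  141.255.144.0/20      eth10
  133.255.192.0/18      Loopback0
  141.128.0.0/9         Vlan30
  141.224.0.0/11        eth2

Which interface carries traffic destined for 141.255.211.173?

Routes whose prefix contains 141.255.211.173:
  0.0.0.0/0 (default, matches everything) -> eth4
  141.128.0.0/9 (141.128.0.0 - 141.255.255.255) -> Vlan30
  141.224.0.0/11 (141.224.0.0 - 141.255.255.255) -> eth2
  141.240.0.0/12 (141.240.0.0 - 141.255.255.255) -> Tunnel0
More-specific entries that do NOT match:
  141.255.211.168/30 (141.255.211.168 - 141.255.211.171) does not contain 141.255.211.173
  141.255.215.0/24 (141.255.215.0 - 141.255.215.255) does not contain 141.255.211.173
  141.255.144.0/21 (141.255.144.0 - 141.255.151.255) does not contain 141.255.211.173
  141.254.208.0/20 (141.254.208.0 - 141.254.223.255) does not contain 141.255.211.173
  141.255.144.0/20 (141.255.144.0 - 141.255.159.255) does not contain 141.255.211.173
  133.255.192.0/18 (133.255.192.0 - 133.255.255.255) does not contain 141.255.211.173
  141.253.128.0/17 (141.253.128.0 - 141.253.255.255) does not contain 141.255.211.173
  141.252.0.0/15 (141.252.0.0 - 141.253.255.255) does not contain 141.255.211.173
Longest matching prefix is /12 -> interface Tunnel0.

Tunnel0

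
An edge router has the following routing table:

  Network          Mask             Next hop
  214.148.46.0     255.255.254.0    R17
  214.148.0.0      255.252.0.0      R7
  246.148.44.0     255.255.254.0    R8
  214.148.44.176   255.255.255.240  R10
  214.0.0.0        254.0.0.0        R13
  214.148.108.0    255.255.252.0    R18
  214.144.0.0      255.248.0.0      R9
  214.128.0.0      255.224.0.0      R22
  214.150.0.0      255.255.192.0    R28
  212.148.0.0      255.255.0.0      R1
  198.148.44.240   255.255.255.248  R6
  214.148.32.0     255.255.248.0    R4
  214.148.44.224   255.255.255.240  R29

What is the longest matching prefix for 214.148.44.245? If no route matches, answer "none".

214.148.0.0/14

Entries matching 214.148.44.245:
  214.0.0.0/7 (214.0.0.0 - 215.255.255.255)
  214.128.0.0/11 (214.128.0.0 - 214.159.255.255)
  214.144.0.0/13 (214.144.0.0 - 214.151.255.255)
  214.148.0.0/14 (214.148.0.0 - 214.151.255.255)
Most specific is 214.148.0.0/14.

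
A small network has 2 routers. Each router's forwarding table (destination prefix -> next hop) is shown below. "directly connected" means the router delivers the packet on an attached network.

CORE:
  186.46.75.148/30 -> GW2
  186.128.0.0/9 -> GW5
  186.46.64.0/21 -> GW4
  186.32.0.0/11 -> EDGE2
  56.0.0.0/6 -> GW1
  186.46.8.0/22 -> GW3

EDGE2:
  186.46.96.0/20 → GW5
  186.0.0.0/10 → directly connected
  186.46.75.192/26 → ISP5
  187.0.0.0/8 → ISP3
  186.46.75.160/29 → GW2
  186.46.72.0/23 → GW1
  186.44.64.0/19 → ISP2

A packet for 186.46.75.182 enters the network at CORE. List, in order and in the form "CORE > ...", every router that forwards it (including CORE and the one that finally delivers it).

At CORE: longest match for 186.46.75.182 is 186.32.0.0/11 -> EDGE2
At EDGE2: longest match for 186.46.75.182 is 186.0.0.0/10 -> directly connected

CORE > EDGE2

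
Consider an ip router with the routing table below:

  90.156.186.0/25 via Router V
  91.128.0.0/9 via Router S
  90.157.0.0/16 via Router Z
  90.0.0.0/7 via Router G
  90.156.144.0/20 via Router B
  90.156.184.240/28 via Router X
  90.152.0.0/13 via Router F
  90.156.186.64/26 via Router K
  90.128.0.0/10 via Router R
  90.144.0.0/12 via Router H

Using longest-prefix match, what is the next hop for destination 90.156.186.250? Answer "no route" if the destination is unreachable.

Router F

Routes whose prefix contains 90.156.186.250:
  90.0.0.0/7 (90.0.0.0 - 91.255.255.255) -> Router G
  90.128.0.0/10 (90.128.0.0 - 90.191.255.255) -> Router R
  90.144.0.0/12 (90.144.0.0 - 90.159.255.255) -> Router H
  90.152.0.0/13 (90.152.0.0 - 90.159.255.255) -> Router F
More-specific entries that do NOT match:
  90.156.184.240/28 (90.156.184.240 - 90.156.184.255) does not contain 90.156.186.250
  90.156.186.64/26 (90.156.186.64 - 90.156.186.127) does not contain 90.156.186.250
  90.156.186.0/25 (90.156.186.0 - 90.156.186.127) does not contain 90.156.186.250
  90.156.144.0/20 (90.156.144.0 - 90.156.159.255) does not contain 90.156.186.250
  90.157.0.0/16 (90.157.0.0 - 90.157.255.255) does not contain 90.156.186.250
Longest matching prefix is /13 -> next hop Router F.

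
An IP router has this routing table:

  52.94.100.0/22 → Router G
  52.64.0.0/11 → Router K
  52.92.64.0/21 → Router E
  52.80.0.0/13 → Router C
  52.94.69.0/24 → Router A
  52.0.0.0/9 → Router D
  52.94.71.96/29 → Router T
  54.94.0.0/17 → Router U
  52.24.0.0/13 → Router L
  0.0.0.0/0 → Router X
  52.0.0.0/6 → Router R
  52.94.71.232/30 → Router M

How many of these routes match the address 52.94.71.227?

Prefixes containing 52.94.71.227:
  0.0.0.0/0 (default, matches everything)
  52.0.0.0/6 (52.0.0.0 - 55.255.255.255)
  52.0.0.0/9 (52.0.0.0 - 52.127.255.255)
  52.64.0.0/11 (52.64.0.0 - 52.95.255.255)
Total matching entries: 4.

4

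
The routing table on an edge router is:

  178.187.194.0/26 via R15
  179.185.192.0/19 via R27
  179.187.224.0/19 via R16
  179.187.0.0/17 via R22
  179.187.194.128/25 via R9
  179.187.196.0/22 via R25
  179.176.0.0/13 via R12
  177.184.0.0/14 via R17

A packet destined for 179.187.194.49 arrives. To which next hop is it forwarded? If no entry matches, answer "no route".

No entry's prefix contains 179.187.194.49; there is no default route.

no route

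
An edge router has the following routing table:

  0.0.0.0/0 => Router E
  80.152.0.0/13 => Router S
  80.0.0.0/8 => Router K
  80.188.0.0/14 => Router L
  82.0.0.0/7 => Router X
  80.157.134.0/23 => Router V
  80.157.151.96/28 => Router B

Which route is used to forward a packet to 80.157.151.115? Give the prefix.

Entries matching 80.157.151.115:
  0.0.0.0/0 (default, matches everything)
  80.0.0.0/8 (80.0.0.0 - 80.255.255.255)
  80.152.0.0/13 (80.152.0.0 - 80.159.255.255)
Most specific is 80.152.0.0/13.

80.152.0.0/13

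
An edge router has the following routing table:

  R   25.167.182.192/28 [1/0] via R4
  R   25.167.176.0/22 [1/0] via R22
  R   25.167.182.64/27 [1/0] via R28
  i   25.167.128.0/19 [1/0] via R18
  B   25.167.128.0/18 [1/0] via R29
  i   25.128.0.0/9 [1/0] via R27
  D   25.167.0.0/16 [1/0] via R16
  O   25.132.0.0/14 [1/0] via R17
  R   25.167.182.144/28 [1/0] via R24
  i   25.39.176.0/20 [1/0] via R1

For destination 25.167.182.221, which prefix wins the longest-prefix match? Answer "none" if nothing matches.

25.167.128.0/18

Entries matching 25.167.182.221:
  25.128.0.0/9 (25.128.0.0 - 25.255.255.255)
  25.167.0.0/16 (25.167.0.0 - 25.167.255.255)
  25.167.128.0/18 (25.167.128.0 - 25.167.191.255)
Most specific is 25.167.128.0/18.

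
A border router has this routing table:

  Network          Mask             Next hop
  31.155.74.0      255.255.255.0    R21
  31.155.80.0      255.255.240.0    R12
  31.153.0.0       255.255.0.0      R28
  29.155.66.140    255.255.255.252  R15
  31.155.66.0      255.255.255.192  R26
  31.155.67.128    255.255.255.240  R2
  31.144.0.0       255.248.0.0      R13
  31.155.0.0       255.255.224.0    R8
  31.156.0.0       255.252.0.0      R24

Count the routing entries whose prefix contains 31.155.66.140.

No listed prefix contains 31.155.66.140.
Total matching entries: 0.

0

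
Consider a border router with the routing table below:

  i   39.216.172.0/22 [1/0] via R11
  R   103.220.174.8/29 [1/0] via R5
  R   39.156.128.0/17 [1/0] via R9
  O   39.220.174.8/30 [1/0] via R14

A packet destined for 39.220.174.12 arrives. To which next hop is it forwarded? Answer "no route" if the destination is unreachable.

no route

No entry's prefix contains 39.220.174.12; there is no default route.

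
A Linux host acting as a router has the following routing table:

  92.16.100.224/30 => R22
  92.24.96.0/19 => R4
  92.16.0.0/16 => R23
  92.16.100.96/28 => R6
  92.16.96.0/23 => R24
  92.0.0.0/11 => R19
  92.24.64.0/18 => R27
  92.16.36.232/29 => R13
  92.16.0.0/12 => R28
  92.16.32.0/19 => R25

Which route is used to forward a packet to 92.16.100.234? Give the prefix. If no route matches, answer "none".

92.16.0.0/16

Entries matching 92.16.100.234:
  92.0.0.0/11 (92.0.0.0 - 92.31.255.255)
  92.16.0.0/12 (92.16.0.0 - 92.31.255.255)
  92.16.0.0/16 (92.16.0.0 - 92.16.255.255)
Most specific is 92.16.0.0/16.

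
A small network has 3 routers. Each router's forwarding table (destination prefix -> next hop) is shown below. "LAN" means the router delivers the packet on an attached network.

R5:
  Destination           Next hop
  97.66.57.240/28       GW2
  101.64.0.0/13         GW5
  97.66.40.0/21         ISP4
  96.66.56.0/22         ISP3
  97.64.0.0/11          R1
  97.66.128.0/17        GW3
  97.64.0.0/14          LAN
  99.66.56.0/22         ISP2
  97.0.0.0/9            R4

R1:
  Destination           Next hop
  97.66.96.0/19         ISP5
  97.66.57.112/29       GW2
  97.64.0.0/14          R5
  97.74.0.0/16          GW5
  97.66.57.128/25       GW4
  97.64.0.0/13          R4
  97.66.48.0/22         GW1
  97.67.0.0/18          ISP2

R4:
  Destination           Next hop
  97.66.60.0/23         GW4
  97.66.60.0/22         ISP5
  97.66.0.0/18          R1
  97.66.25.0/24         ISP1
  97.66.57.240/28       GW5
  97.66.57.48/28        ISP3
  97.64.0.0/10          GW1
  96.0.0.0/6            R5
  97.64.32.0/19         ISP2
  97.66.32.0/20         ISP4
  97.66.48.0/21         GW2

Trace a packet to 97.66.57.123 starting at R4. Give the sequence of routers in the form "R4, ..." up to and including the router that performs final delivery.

R4, R1, R5

At R4: longest match for 97.66.57.123 is 97.66.0.0/18 -> R1
At R1: longest match for 97.66.57.123 is 97.64.0.0/14 -> R5
At R5: longest match for 97.66.57.123 is 97.64.0.0/14 -> LAN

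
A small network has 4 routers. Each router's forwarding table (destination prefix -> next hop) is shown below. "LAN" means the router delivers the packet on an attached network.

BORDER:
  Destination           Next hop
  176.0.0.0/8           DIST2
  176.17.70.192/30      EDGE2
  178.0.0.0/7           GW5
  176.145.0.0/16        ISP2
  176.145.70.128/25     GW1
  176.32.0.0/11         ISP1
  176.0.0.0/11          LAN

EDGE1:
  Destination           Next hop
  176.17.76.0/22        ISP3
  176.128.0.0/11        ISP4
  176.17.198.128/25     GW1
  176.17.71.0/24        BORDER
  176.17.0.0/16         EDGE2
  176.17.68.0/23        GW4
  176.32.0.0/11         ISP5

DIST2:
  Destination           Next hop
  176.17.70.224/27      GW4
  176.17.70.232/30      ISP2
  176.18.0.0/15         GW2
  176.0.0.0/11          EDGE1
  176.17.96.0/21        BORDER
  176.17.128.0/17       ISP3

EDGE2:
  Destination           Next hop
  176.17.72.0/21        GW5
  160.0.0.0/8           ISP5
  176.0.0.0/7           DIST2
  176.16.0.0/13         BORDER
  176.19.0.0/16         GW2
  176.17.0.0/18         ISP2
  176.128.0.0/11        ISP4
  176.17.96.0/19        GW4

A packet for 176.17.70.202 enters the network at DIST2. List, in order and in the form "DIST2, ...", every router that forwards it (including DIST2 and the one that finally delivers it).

At DIST2: longest match for 176.17.70.202 is 176.0.0.0/11 -> EDGE1
At EDGE1: longest match for 176.17.70.202 is 176.17.0.0/16 -> EDGE2
At EDGE2: longest match for 176.17.70.202 is 176.16.0.0/13 -> BORDER
At BORDER: longest match for 176.17.70.202 is 176.0.0.0/11 -> LAN

DIST2, EDGE1, EDGE2, BORDER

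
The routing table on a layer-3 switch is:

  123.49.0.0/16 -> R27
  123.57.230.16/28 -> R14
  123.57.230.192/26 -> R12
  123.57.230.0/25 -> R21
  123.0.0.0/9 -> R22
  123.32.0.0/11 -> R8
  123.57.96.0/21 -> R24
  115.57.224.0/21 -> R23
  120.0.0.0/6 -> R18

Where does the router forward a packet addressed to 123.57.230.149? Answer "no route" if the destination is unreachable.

R8

Routes whose prefix contains 123.57.230.149:
  120.0.0.0/6 (120.0.0.0 - 123.255.255.255) -> R18
  123.0.0.0/9 (123.0.0.0 - 123.127.255.255) -> R22
  123.32.0.0/11 (123.32.0.0 - 123.63.255.255) -> R8
More-specific entries that do NOT match:
  123.57.230.16/28 (123.57.230.16 - 123.57.230.31) does not contain 123.57.230.149
  123.57.230.192/26 (123.57.230.192 - 123.57.230.255) does not contain 123.57.230.149
  123.57.230.0/25 (123.57.230.0 - 123.57.230.127) does not contain 123.57.230.149
  123.57.96.0/21 (123.57.96.0 - 123.57.103.255) does not contain 123.57.230.149
  115.57.224.0/21 (115.57.224.0 - 115.57.231.255) does not contain 123.57.230.149
  123.49.0.0/16 (123.49.0.0 - 123.49.255.255) does not contain 123.57.230.149
Longest matching prefix is /11 -> next hop R8.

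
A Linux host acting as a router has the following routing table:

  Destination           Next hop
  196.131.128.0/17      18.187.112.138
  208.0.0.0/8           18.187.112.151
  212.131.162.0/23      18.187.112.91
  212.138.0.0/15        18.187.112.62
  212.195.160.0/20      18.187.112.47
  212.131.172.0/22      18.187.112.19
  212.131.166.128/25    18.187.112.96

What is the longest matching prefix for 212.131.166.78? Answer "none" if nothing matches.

none

212.131.166.78 is outside every listed prefix and there is no default route.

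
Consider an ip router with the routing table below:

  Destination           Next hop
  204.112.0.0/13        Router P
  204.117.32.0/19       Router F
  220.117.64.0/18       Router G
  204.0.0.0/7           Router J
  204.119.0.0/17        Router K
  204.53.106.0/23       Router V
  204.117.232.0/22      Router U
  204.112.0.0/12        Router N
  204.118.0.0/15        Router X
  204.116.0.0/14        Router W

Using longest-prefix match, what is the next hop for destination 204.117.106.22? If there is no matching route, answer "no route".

Routes whose prefix contains 204.117.106.22:
  204.0.0.0/7 (204.0.0.0 - 205.255.255.255) -> Router J
  204.112.0.0/12 (204.112.0.0 - 204.127.255.255) -> Router N
  204.112.0.0/13 (204.112.0.0 - 204.119.255.255) -> Router P
  204.116.0.0/14 (204.116.0.0 - 204.119.255.255) -> Router W
More-specific entries that do NOT match:
  204.53.106.0/23 (204.53.106.0 - 204.53.107.255) does not contain 204.117.106.22
  204.117.232.0/22 (204.117.232.0 - 204.117.235.255) does not contain 204.117.106.22
  204.117.32.0/19 (204.117.32.0 - 204.117.63.255) does not contain 204.117.106.22
  220.117.64.0/18 (220.117.64.0 - 220.117.127.255) does not contain 204.117.106.22
  204.119.0.0/17 (204.119.0.0 - 204.119.127.255) does not contain 204.117.106.22
  204.118.0.0/15 (204.118.0.0 - 204.119.255.255) does not contain 204.117.106.22
Longest matching prefix is /14 -> next hop Router W.

Router W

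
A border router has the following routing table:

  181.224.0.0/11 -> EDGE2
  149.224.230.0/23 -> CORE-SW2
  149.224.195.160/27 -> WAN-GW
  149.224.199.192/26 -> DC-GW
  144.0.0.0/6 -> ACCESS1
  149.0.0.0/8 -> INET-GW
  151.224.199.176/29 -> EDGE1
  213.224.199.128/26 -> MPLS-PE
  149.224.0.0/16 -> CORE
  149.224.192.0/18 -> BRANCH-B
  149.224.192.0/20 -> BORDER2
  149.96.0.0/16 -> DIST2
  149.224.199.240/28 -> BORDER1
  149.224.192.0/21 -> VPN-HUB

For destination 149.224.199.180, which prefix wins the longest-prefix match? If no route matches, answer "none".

149.224.192.0/21

Entries matching 149.224.199.180:
  149.0.0.0/8 (149.0.0.0 - 149.255.255.255)
  149.224.0.0/16 (149.224.0.0 - 149.224.255.255)
  149.224.192.0/18 (149.224.192.0 - 149.224.255.255)
  149.224.192.0/20 (149.224.192.0 - 149.224.207.255)
  149.224.192.0/21 (149.224.192.0 - 149.224.199.255)
Most specific is 149.224.192.0/21.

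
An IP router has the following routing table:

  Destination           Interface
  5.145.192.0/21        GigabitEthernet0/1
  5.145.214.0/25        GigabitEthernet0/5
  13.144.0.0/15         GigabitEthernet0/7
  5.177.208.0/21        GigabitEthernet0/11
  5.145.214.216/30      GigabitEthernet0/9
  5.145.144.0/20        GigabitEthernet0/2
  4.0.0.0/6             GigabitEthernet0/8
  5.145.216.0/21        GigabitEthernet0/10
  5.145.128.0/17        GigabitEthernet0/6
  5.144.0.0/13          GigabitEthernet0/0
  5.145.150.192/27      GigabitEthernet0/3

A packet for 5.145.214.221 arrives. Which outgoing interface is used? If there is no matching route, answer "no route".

Routes whose prefix contains 5.145.214.221:
  4.0.0.0/6 (4.0.0.0 - 7.255.255.255) -> GigabitEthernet0/8
  5.144.0.0/13 (5.144.0.0 - 5.151.255.255) -> GigabitEthernet0/0
  5.145.128.0/17 (5.145.128.0 - 5.145.255.255) -> GigabitEthernet0/6
More-specific entries that do NOT match:
  5.145.214.216/30 (5.145.214.216 - 5.145.214.219) does not contain 5.145.214.221
  5.145.150.192/27 (5.145.150.192 - 5.145.150.223) does not contain 5.145.214.221
  5.145.214.0/25 (5.145.214.0 - 5.145.214.127) does not contain 5.145.214.221
  5.145.192.0/21 (5.145.192.0 - 5.145.199.255) does not contain 5.145.214.221
  5.177.208.0/21 (5.177.208.0 - 5.177.215.255) does not contain 5.145.214.221
  5.145.216.0/21 (5.145.216.0 - 5.145.223.255) does not contain 5.145.214.221
  5.145.144.0/20 (5.145.144.0 - 5.145.159.255) does not contain 5.145.214.221
Longest matching prefix is /17 -> interface GigabitEthernet0/6.

GigabitEthernet0/6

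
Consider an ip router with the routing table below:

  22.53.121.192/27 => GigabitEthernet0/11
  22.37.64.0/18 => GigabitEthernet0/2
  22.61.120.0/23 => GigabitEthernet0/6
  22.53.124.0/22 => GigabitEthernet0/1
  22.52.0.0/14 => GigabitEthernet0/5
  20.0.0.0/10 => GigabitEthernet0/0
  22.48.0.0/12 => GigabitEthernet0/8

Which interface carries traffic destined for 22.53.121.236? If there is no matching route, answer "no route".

GigabitEthernet0/5

Routes whose prefix contains 22.53.121.236:
  22.48.0.0/12 (22.48.0.0 - 22.63.255.255) -> GigabitEthernet0/8
  22.52.0.0/14 (22.52.0.0 - 22.55.255.255) -> GigabitEthernet0/5
More-specific entries that do NOT match:
  22.53.121.192/27 (22.53.121.192 - 22.53.121.223) does not contain 22.53.121.236
  22.61.120.0/23 (22.61.120.0 - 22.61.121.255) does not contain 22.53.121.236
  22.53.124.0/22 (22.53.124.0 - 22.53.127.255) does not contain 22.53.121.236
  22.37.64.0/18 (22.37.64.0 - 22.37.127.255) does not contain 22.53.121.236
Longest matching prefix is /14 -> interface GigabitEthernet0/5.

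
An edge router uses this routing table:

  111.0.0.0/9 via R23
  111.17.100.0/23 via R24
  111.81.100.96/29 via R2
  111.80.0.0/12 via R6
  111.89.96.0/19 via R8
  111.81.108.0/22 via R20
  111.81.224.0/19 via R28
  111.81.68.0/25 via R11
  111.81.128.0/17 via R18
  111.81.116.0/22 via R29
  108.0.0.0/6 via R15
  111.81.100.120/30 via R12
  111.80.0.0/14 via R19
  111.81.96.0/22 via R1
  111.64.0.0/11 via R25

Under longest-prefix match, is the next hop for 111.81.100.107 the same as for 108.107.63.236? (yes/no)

111.81.100.107: longest match 111.80.0.0/14 -> R19
108.107.63.236: longest match 108.0.0.0/6 -> R15

no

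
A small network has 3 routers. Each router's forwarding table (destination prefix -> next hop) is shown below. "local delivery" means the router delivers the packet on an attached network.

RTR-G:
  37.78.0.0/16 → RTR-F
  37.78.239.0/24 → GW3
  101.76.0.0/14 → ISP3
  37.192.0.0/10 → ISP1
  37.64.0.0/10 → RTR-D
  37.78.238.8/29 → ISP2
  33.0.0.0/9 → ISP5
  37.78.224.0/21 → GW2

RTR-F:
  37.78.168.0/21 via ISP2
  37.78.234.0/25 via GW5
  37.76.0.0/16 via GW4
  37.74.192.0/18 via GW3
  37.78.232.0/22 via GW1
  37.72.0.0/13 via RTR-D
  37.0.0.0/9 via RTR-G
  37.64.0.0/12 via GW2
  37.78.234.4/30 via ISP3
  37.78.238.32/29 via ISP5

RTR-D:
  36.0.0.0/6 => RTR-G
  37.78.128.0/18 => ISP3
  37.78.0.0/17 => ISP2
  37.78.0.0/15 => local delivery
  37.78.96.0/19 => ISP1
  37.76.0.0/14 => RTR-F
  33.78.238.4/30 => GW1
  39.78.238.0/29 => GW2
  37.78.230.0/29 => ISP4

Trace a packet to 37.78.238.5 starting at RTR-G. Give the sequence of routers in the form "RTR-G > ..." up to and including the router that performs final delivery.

At RTR-G: longest match for 37.78.238.5 is 37.78.0.0/16 -> RTR-F
At RTR-F: longest match for 37.78.238.5 is 37.72.0.0/13 -> RTR-D
At RTR-D: longest match for 37.78.238.5 is 37.78.0.0/15 -> local delivery

RTR-G > RTR-F > RTR-D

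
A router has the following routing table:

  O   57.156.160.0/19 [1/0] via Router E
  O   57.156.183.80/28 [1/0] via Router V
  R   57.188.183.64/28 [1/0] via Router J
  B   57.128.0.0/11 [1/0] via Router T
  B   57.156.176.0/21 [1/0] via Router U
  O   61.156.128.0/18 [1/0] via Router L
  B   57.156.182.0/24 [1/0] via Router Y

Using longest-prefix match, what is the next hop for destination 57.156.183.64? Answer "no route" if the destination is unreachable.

Routes whose prefix contains 57.156.183.64:
  57.128.0.0/11 (57.128.0.0 - 57.159.255.255) -> Router T
  57.156.160.0/19 (57.156.160.0 - 57.156.191.255) -> Router E
  57.156.176.0/21 (57.156.176.0 - 57.156.183.255) -> Router U
More-specific entries that do NOT match:
  57.156.183.80/28 (57.156.183.80 - 57.156.183.95) does not contain 57.156.183.64
  57.188.183.64/28 (57.188.183.64 - 57.188.183.79) does not contain 57.156.183.64
  57.156.182.0/24 (57.156.182.0 - 57.156.182.255) does not contain 57.156.183.64
Longest matching prefix is /21 -> next hop Router U.

Router U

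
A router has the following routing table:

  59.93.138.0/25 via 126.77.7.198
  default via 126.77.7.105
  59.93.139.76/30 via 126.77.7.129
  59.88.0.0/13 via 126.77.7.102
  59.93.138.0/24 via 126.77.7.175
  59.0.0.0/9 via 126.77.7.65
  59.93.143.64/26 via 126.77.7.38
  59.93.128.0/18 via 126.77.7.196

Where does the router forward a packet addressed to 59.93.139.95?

Routes whose prefix contains 59.93.139.95:
  0.0.0.0/0 (default, matches everything) -> 126.77.7.105
  59.0.0.0/9 (59.0.0.0 - 59.127.255.255) -> 126.77.7.65
  59.88.0.0/13 (59.88.0.0 - 59.95.255.255) -> 126.77.7.102
  59.93.128.0/18 (59.93.128.0 - 59.93.191.255) -> 126.77.7.196
More-specific entries that do NOT match:
  59.93.139.76/30 (59.93.139.76 - 59.93.139.79) does not contain 59.93.139.95
  59.93.143.64/26 (59.93.143.64 - 59.93.143.127) does not contain 59.93.139.95
  59.93.138.0/25 (59.93.138.0 - 59.93.138.127) does not contain 59.93.139.95
  59.93.138.0/24 (59.93.138.0 - 59.93.138.255) does not contain 59.93.139.95
Longest matching prefix is /18 -> next hop 126.77.7.196.

126.77.7.196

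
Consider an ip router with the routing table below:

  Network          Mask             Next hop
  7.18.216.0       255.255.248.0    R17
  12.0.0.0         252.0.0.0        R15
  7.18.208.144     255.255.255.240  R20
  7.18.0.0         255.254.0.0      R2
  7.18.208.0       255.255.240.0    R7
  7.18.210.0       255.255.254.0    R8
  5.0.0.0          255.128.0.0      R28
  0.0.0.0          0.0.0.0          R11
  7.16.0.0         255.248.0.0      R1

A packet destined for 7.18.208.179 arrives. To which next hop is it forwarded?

Routes whose prefix contains 7.18.208.179:
  0.0.0.0/0 (default, matches everything) -> R11
  7.16.0.0/13 (7.16.0.0 - 7.23.255.255) -> R1
  7.18.0.0/15 (7.18.0.0 - 7.19.255.255) -> R2
  7.18.208.0/20 (7.18.208.0 - 7.18.223.255) -> R7
More-specific entries that do NOT match:
  7.18.208.144/28 (7.18.208.144 - 7.18.208.159) does not contain 7.18.208.179
  7.18.210.0/23 (7.18.210.0 - 7.18.211.255) does not contain 7.18.208.179
  7.18.216.0/21 (7.18.216.0 - 7.18.223.255) does not contain 7.18.208.179
Longest matching prefix is /20 -> next hop R7.

R7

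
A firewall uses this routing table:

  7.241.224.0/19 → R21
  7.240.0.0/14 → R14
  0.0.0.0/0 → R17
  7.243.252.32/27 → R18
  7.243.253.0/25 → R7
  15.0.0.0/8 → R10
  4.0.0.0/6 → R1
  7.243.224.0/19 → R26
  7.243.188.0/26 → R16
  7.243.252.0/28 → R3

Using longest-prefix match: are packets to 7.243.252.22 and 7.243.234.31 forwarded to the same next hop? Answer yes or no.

yes

7.243.252.22: longest match 7.243.224.0/19 -> R26
7.243.234.31: longest match 7.243.224.0/19 -> R26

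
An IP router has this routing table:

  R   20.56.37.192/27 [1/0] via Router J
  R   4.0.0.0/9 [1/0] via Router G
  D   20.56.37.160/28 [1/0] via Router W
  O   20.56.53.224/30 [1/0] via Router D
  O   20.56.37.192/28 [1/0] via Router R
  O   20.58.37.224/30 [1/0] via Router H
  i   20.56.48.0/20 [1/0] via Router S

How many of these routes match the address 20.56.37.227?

No listed prefix contains 20.56.37.227.
Total matching entries: 0.

0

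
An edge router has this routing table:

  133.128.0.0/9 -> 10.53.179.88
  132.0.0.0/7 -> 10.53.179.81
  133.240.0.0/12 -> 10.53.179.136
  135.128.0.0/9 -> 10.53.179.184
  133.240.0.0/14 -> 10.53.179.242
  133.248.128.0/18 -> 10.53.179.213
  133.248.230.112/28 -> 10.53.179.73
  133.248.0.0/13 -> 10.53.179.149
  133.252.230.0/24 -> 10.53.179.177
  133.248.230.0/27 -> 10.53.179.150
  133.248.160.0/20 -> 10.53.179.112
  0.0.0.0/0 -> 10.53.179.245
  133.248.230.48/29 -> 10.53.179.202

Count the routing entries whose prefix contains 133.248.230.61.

Prefixes containing 133.248.230.61:
  0.0.0.0/0 (default, matches everything)
  132.0.0.0/7 (132.0.0.0 - 133.255.255.255)
  133.128.0.0/9 (133.128.0.0 - 133.255.255.255)
  133.240.0.0/12 (133.240.0.0 - 133.255.255.255)
  133.248.0.0/13 (133.248.0.0 - 133.255.255.255)
Total matching entries: 5.

5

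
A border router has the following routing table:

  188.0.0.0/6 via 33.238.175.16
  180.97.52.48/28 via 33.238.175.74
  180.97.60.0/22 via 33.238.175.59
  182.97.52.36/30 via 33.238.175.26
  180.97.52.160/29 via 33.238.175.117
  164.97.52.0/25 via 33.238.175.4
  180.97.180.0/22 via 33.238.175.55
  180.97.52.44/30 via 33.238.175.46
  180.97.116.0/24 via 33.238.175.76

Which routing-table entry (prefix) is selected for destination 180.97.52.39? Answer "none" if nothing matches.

180.97.52.39 is outside every listed prefix and there is no default route.

none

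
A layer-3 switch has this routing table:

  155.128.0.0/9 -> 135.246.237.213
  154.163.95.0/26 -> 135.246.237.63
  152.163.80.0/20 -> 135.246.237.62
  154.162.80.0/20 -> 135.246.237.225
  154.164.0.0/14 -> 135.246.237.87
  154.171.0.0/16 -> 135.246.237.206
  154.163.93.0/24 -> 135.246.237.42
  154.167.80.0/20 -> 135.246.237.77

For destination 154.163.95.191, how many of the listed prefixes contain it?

No listed prefix contains 154.163.95.191.
Total matching entries: 0.

0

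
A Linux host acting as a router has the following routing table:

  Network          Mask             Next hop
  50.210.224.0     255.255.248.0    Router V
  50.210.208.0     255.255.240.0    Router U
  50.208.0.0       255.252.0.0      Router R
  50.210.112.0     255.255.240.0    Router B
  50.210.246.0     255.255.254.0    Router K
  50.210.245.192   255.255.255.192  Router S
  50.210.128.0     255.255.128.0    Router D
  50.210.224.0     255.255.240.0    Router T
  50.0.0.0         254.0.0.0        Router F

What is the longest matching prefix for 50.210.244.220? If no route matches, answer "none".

50.210.128.0/17

Entries matching 50.210.244.220:
  50.0.0.0/7 (50.0.0.0 - 51.255.255.255)
  50.208.0.0/14 (50.208.0.0 - 50.211.255.255)
  50.210.128.0/17 (50.210.128.0 - 50.210.255.255)
Most specific is 50.210.128.0/17.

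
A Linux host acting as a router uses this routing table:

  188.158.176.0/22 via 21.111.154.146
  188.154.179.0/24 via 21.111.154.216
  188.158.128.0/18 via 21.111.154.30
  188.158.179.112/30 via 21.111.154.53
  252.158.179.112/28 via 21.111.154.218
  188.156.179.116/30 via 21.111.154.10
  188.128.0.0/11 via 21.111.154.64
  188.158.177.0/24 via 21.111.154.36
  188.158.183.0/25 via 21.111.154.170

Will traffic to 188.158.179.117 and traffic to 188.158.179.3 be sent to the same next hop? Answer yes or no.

yes

188.158.179.117: longest match 188.158.176.0/22 -> 21.111.154.146
188.158.179.3: longest match 188.158.176.0/22 -> 21.111.154.146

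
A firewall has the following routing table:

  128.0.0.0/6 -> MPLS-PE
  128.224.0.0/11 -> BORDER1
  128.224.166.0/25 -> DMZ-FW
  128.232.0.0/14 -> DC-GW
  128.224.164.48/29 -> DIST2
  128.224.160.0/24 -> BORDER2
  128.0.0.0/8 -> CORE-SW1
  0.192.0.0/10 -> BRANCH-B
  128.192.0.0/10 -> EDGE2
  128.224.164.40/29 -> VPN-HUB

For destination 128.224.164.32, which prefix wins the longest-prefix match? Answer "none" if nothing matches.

128.224.0.0/11

Entries matching 128.224.164.32:
  128.0.0.0/6 (128.0.0.0 - 131.255.255.255)
  128.0.0.0/8 (128.0.0.0 - 128.255.255.255)
  128.192.0.0/10 (128.192.0.0 - 128.255.255.255)
  128.224.0.0/11 (128.224.0.0 - 128.255.255.255)
Most specific is 128.224.0.0/11.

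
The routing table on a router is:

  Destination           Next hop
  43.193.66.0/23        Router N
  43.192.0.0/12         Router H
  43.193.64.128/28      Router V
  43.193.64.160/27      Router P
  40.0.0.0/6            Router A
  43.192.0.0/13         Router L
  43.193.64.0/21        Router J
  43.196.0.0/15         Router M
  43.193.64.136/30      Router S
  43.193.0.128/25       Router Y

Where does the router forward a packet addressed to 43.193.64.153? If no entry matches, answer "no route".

Routes whose prefix contains 43.193.64.153:
  40.0.0.0/6 (40.0.0.0 - 43.255.255.255) -> Router A
  43.192.0.0/12 (43.192.0.0 - 43.207.255.255) -> Router H
  43.192.0.0/13 (43.192.0.0 - 43.199.255.255) -> Router L
  43.193.64.0/21 (43.193.64.0 - 43.193.71.255) -> Router J
More-specific entries that do NOT match:
  43.193.64.136/30 (43.193.64.136 - 43.193.64.139) does not contain 43.193.64.153
  43.193.64.128/28 (43.193.64.128 - 43.193.64.143) does not contain 43.193.64.153
  43.193.64.160/27 (43.193.64.160 - 43.193.64.191) does not contain 43.193.64.153
  43.193.0.128/25 (43.193.0.128 - 43.193.0.255) does not contain 43.193.64.153
  43.193.66.0/23 (43.193.66.0 - 43.193.67.255) does not contain 43.193.64.153
Longest matching prefix is /21 -> next hop Router J.

Router J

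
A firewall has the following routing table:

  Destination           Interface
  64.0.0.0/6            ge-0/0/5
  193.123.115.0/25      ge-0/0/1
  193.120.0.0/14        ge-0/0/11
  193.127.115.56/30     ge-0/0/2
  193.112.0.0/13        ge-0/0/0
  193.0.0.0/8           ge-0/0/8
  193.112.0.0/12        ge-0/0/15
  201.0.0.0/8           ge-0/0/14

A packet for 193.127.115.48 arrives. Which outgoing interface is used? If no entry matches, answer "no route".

Routes whose prefix contains 193.127.115.48:
  193.0.0.0/8 (193.0.0.0 - 193.255.255.255) -> ge-0/0/8
  193.112.0.0/12 (193.112.0.0 - 193.127.255.255) -> ge-0/0/15
More-specific entries that do NOT match:
  193.127.115.56/30 (193.127.115.56 - 193.127.115.59) does not contain 193.127.115.48
  193.123.115.0/25 (193.123.115.0 - 193.123.115.127) does not contain 193.127.115.48
  193.120.0.0/14 (193.120.0.0 - 193.123.255.255) does not contain 193.127.115.48
  193.112.0.0/13 (193.112.0.0 - 193.119.255.255) does not contain 193.127.115.48
Longest matching prefix is /12 -> interface ge-0/0/15.

ge-0/0/15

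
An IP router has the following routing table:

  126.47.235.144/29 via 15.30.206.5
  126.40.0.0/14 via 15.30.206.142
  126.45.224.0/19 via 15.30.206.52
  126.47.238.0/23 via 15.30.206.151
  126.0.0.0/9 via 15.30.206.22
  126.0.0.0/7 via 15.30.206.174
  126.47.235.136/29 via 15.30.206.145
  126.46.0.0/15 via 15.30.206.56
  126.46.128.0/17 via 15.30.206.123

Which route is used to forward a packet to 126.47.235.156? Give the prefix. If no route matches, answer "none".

Entries matching 126.47.235.156:
  126.0.0.0/7 (126.0.0.0 - 127.255.255.255)
  126.0.0.0/9 (126.0.0.0 - 126.127.255.255)
  126.46.0.0/15 (126.46.0.0 - 126.47.255.255)
Most specific is 126.46.0.0/15.

126.46.0.0/15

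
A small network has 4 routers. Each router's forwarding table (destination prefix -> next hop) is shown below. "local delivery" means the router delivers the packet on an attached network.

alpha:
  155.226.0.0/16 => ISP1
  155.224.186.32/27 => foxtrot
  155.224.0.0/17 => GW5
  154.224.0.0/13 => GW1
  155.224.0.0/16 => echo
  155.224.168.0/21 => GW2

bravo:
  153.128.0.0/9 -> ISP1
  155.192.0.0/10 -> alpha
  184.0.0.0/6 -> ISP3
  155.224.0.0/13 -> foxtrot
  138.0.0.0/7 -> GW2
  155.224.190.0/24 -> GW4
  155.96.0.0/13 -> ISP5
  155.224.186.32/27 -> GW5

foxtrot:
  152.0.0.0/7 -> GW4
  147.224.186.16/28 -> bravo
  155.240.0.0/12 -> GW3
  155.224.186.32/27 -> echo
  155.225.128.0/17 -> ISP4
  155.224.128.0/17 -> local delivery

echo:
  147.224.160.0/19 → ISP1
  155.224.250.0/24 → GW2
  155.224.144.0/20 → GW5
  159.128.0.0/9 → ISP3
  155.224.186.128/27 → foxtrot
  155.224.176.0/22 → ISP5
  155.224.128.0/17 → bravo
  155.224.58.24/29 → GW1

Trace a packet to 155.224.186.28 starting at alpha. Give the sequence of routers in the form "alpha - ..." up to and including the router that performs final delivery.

alpha - echo - bravo - foxtrot

At alpha: longest match for 155.224.186.28 is 155.224.0.0/16 -> echo
At echo: longest match for 155.224.186.28 is 155.224.128.0/17 -> bravo
At bravo: longest match for 155.224.186.28 is 155.224.0.0/13 -> foxtrot
At foxtrot: longest match for 155.224.186.28 is 155.224.128.0/17 -> local delivery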